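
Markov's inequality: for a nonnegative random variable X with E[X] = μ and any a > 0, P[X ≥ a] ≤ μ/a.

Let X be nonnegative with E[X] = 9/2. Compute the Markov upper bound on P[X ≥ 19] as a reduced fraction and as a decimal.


μ = E[X] = 9/2, a = 19.
Markov: P[X ≥ 19] ≤ μ/a = (9/2)/19 = 9/38.
Numerically: ≈ 0.2368.
(Since a = 19 > μ = 4.5000, the bound 9/38 is < 1 and informative.)

P[X ≥ 19] ≤ 9/38 ≈ 0.2368.


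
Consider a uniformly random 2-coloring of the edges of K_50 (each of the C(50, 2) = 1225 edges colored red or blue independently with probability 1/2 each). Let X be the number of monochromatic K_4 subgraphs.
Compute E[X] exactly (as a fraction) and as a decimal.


Let X = Σ_S X_S over the C(50, 4) = 230300 subsets S of size 4, where X_S = 1 if the K_4 on S is monochromatic.
For a fixed S, the K_4 on S has C(4, 2) = 6 edges. P[all 6 edges red] = (1/2)^6, and likewise for blue, so P[monochromatic] = 2·(1/2)^6 = 2^{1 − 6} = 1/32.
Summing: E[X] = C(50, 4) · 2^{1 − 6} = 230300 · 1/32 = 57575/8.
Numerically: E[X] ≈ 7196.875000.

E[X] = C(50,4)·2^(1−C(4,2)) = 57575/8 ≈ 7196.875000.


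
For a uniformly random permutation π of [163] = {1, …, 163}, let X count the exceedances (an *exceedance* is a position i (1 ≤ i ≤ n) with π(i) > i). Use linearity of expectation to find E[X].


Write X = Σ_{i=1}^{163} X_i, where X_i = 1_{π(i) > i}.
For each fixed i, π(i) is uniform over {1, …, 163} (marginal of a uniform permutation), so P[π(i) > i] = (n − i)/n. Summing: Σ_{i=1}^{163} (n − i)/n = (0 + 1 + … + 162)/163 = 163(163 − 1)/(2·163) = (163 − 1)/2.
Hence E[X] = Σ_{i=1}^{163} (163 − i)/163 = 81 ≈ 81.000.

E[X] = 81 = 81.000.


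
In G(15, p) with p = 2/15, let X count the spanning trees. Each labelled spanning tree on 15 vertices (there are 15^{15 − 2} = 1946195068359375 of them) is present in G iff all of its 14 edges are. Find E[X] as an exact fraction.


K_15 has 15^{15 − 2} = 1946195068359375 labelled spanning trees.
For each such spanning tree H, let X_H = 1 if all 14 edges of H are present in G. Then P[X_H = 1] = p^{14} = (2/15)^{14} = 16384/29192926025390625.
Summing the indicators: E[X] = Σ_H E[X_H] = 1946195068359375 · p^{14} = 1946195068359375 · 16384/29192926025390625 = 16384/15.
Numerically: E[X] ≈ 1092.27.

E[X] = 1946195068359375 · (2/15)^{14} = 16384/15 ≈ 1092.27.


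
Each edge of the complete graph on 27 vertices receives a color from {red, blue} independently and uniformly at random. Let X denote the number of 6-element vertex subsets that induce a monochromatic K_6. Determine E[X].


Let X = Σ_S X_S over the C(27, 6) = 296010 subsets S of size 6, where X_S = 1 if the K_6 on S is monochromatic.
For a fixed S, the K_6 on S has C(6, 2) = 15 edges. P[all 15 edges red] = (1/2)^15, and likewise for blue, so P[monochromatic] = 2·(1/2)^15 = 2^{1 − 15} = 1/16384.
Summing: E[X] = C(27, 6) · 2^{1 − 15} = 296010 · 1/16384 = 148005/8192.
Numerically: E[X] ≈ 18.06702.

E[X] = C(27,6)·2^(1−C(6,2)) = 148005/8192 ≈ 18.06702.


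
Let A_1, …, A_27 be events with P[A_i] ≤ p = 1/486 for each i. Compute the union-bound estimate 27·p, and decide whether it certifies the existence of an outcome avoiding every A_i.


Union bound: P[∪_{i=1}^{27} A_i] ≤ Σ_i P[A_i] ≤ 27·p = 27·(1/486) = 1/18.
Numerically: 1/18 ≈ 0.0556.
Is 1/18 < 1? YES.
Since P[∪ A_i] ≤ 1/18 < 1, the complement has P[∩ A_i^c] ≥ 1 − 1/18 = 17/18 > 0, so some outcome avoids every A_i.

27·p = 1/18 ≈ 0.0556; existence CERTIFIED by the union bound.


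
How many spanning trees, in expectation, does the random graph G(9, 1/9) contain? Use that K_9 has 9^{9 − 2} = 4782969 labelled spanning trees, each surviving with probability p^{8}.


K_9 has 9^{9 − 2} = 4782969 labelled spanning trees.
For each such spanning tree H, let X_H = 1 if all 8 edges of H are present in G. Then P[X_H = 1] = p^{8} = (1/9)^{8} = 1/43046721.
Summing the indicators: E[X] = Σ_H E[X_H] = 4782969 · p^{8} = 4782969 · 1/43046721 = 1/9.
Numerically: E[X] ≈ 0.111.

E[X] = 4782969 · (1/9)^{8} = 1/9 ≈ 0.111.


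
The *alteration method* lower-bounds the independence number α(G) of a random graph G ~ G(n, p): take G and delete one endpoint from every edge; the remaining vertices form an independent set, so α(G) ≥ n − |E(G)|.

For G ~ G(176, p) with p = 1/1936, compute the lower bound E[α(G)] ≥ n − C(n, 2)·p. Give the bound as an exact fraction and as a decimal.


E[|E(G)|] = C(176, 2)·p = 15400 · (1/1936) = 175/22.
E[α(G)] ≥ n − E[|E(G)|] = 176 − 175/22 = 3697/22.
Numerically: ≈ 168.0455.
(This is only a lower bound; the true E[α(G)] may be larger.)

E[α(G)] ≥ 3697/22 ≈ 168.0455.


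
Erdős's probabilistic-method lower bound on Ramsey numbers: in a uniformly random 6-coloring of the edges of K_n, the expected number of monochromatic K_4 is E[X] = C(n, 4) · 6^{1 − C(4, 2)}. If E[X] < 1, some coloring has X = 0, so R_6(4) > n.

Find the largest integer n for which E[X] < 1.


We need C(n, 4) · 6^{1 − 6} < 1, i.e. C(n, 4) < 6^{6 − 1} = 7776.
Check values of n near the boundary:
  n = 17: C(17, 4) = 2380; 2380 < 7776? YES
  n = 18: C(18, 4) = 3060; 3060 < 7776? YES
  n = 19: C(19, 4) = 3876; 3876 < 7776? YES
  n = 20: C(20, 4) = 4845; 4845 < 7776? YES
  n = 21: C(21, 4) = 5985; 5985 < 7776? YES
  n = 22: C(22, 4) = 7315; 7315 < 7776? YES
  n = 23: C(23, 4) = 8855; 8855 < 7776? NO
The largest n with C(n, 4) < 7776 is n = 22 (where E[X] = 7315/7776 ≈ 0.9407). Hence R_6(4) > 22, i.e. R_6(4) ≥ 23.

Largest n = 22; hence R_6(4) > 22.


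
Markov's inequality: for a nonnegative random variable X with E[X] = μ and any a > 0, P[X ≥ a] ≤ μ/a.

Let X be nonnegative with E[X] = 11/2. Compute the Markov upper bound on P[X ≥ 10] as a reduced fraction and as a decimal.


μ = E[X] = 11/2, a = 10.
Markov: P[X ≥ 10] ≤ μ/a = (11/2)/10 = 11/20.
Numerically: ≈ 0.550000.
(Since a = 10 > μ = 5.500000, the bound 11/20 is < 1 and informative.)

P[X ≥ 10] ≤ 11/20 ≈ 0.550000.


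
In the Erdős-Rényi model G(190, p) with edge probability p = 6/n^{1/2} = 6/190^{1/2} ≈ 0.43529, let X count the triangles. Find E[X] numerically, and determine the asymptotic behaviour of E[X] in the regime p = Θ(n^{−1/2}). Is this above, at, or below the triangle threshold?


Number of potential triangles: C(190, 3) = 1125180.
Each occurs with probability p³ ≈ (0.43529)³ ≈ 8.2475195e-02.
By linearity: E[X] = C(190, 3)·p³ ≈ 1125180 · 8.2475195e-02 ≈ 92799.43963.
Since α = 1/2 < 1, p = c/n^{1/2} ≫ 1/n is above the triangle threshold p ~ 1/n. Asymptotically E[X] ~ (c³/6)·n^{3(1−α)} = (6³/6)·n^{1.5} → ∞; triangles are abundant w.h.p.

E[X] ≈ 92799.43963; in regime p = Θ(1/n^{1/2}) E[X] diverges (above the triangle threshold p ~ 1/n).


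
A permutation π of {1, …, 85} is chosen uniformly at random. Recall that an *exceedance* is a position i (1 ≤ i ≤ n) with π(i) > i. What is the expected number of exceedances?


Write X = Σ_{i=1}^{85} X_i, where X_i = 1_{π(i) > i}.
For each fixed i, π(i) is uniform over {1, …, 85} (marginal of a uniform permutation), so P[π(i) > i] = (n − i)/n. Summing: Σ_{i=1}^{85} (n − i)/n = (0 + 1 + … + 84)/85 = 85(85 − 1)/(2·85) = (85 − 1)/2.
Hence E[X] = Σ_{i=1}^{85} (85 − i)/85 = 42 ≈ 42.00000.

E[X] = 42 = 42.00000.


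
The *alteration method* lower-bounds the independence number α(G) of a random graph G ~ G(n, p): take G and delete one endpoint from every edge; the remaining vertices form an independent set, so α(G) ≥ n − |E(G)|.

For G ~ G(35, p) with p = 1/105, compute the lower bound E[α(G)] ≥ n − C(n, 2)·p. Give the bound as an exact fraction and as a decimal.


E[|E(G)|] = C(35, 2)·p = 595 · (1/105) = 17/3.
E[α(G)] ≥ n − E[|E(G)|] = 35 − 17/3 = 88/3.
Numerically: ≈ 29.333333.
(This is only a lower bound; the true E[α(G)] may be larger.)

E[α(G)] ≥ 88/3 ≈ 29.333333.


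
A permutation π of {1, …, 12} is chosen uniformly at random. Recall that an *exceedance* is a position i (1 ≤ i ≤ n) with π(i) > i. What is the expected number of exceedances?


Write X = Σ_{i=1}^{12} X_i, where X_i = 1_{π(i) > i}.
For each fixed i, π(i) is uniform over {1, …, 12} (marginal of a uniform permutation), so P[π(i) > i] = (n − i)/n. Summing: Σ_{i=1}^{12} (n − i)/n = (0 + 1 + … + 11)/12 = 12(12 − 1)/(2·12) = (12 − 1)/2.
Hence E[X] = Σ_{i=1}^{12} (12 − i)/12 = 11/2 ≈ 5.50000.

E[X] = 11/2 = 5.50000.


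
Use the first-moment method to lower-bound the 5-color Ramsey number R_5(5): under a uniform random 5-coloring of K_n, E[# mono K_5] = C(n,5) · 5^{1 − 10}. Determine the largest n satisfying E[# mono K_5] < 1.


We need C(n, 5) · 5^{1 − 10} < 1, i.e. C(n, 5) < 5^{10 − 1} = 1953125.
Check values of n near the boundary:
  n = 45: C(45, 5) = 1221759; 1221759 < 1953125? YES
  n = 46: C(46, 5) = 1370754; 1370754 < 1953125? YES
  n = 47: C(47, 5) = 1533939; 1533939 < 1953125? YES
  n = 48: C(48, 5) = 1712304; 1712304 < 1953125? YES
  n = 49: C(49, 5) = 1906884; 1906884 < 1953125? YES
  n = 50: C(50, 5) = 2118760; 2118760 < 1953125? NO
  n = 51: C(51, 5) = 2349060; 2349060 < 1953125? NO
The largest n with C(n, 5) < 1953125 is n = 49 (where E[X] = 1906884/1953125 ≈ 0.976). Hence R_5(5) > 49, i.e. R_5(5) ≥ 50.

Largest n = 49; hence R_5(5) > 49.


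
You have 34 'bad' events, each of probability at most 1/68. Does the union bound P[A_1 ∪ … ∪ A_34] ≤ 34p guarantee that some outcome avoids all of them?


Union bound: P[∪_{i=1}^{34} A_i] ≤ Σ_i P[A_i] ≤ 34·p = 34·(1/68) = 1/2.
Numerically: 1/2 ≈ 0.500.
Is 1/2 < 1? YES.
Since P[∪ A_i] ≤ 1/2 < 1, the complement has P[∩ A_i^c] ≥ 1 − 1/2 = 1/2 > 0, so some outcome avoids every A_i.

34·p = 1/2 ≈ 0.500; existence CERTIFIED by the union bound.


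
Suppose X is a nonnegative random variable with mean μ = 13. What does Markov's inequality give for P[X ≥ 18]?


μ = E[X] = 13, a = 18.
Markov: P[X ≥ 18] ≤ μ/a = (13)/18 = 13/18.
Numerically: ≈ 0.722.
(Since a = 18 > μ = 13.000, the bound 13/18 is < 1 and informative.)

P[X ≥ 18] ≤ 13/18 ≈ 0.722.


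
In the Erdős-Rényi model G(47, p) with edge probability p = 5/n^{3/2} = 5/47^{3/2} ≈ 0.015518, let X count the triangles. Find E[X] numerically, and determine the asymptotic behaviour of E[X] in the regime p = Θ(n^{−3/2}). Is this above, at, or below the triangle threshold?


Number of potential triangles: C(47, 3) = 16215.
Each occurs with probability p³ ≈ (0.015518)³ ≈ 3.7365401e-06.
By linearity: E[X] = C(47, 3)·p³ ≈ 16215 · 3.7365401e-06 ≈ 0.06059.
Since α = 3/2 > 1, p = c/n^{3/2} = o(1/n) is below the triangle threshold p ~ 1/n. Asymptotically E[X] ~ (c³/6)·n^{3(1−α)} = (5³/6)·n^{-1.5} → 0, so by Markov's inequality G has no triangles w.h.p.

E[X] ≈ 0.06059; in regime p = Θ(1/n^{3/2}) E[X] tends to 0 (below the triangle threshold p ~ 1/n).


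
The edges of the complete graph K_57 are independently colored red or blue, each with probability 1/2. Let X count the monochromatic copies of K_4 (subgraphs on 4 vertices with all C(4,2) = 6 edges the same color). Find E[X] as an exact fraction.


Let X = Σ_S X_S over the C(57, 4) = 395010 subsets S of size 4, where X_S = 1 if the K_4 on S is monochromatic.
For a fixed S, the K_4 on S has C(4, 2) = 6 edges. P[all 6 edges red] = (1/2)^6, and likewise for blue, so P[monochromatic] = 2·(1/2)^6 = 2^{1 − 6} = 1/32.
By linearity: E[X] = C(57, 4) · 2^{1 − 6} = 395010 · 1/32 = 197505/16.
Numerically: E[X] ≈ 12344.06250.

E[X] = C(57,4)·2^(1−C(4,2)) = 197505/16 ≈ 12344.06250.


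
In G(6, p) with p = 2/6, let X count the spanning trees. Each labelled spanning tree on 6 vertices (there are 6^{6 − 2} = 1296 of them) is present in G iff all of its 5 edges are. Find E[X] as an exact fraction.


K_6 has 6^{6 − 2} = 1296 labelled spanning trees.
For each such spanning tree H, let X_H = 1 if all 5 edges of H are present in G. Then P[X_H = 1] = p^{5} = (1/3)^{5} = 1/243.
By linearity of expectation: E[X] = Σ_H E[X_H] = 1296 · p^{5} = 1296 · 1/243 = 16/3.
Numerically: E[X] ≈ 5.3333.

E[X] = 1296 · (1/3)^{5} = 16/3 ≈ 5.3333.


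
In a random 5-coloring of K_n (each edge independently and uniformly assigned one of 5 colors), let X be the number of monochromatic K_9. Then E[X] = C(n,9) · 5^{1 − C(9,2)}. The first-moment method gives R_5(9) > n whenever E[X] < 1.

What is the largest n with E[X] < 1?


We need C(n, 9) · 5^{1 − 36} < 1, i.e. C(n, 9) < 5^{36 − 1} = 2910383045673370361328125.
Check values of n near the boundary:
  n = 2169: C(2169, 9) = 2879753360044504243499683; 2879753360044504243499683 < 2910383045673370361328125? YES
  n = 2170: C(2170, 9) = 2891746779868845075610510; 2891746779868845075610510 < 2910383045673370361328125? YES
  n = 2171: C(2171, 9) = 2903784578674959601827205; 2903784578674959601827205 < 2910383045673370361328125? YES
  n = 2172: C(2172, 9) = 2915866900084148060642020; 2915866900084148060642020 < 2910383045673370361328125? NO
  n = 2173: C(2173, 9) = 2927993888115921319674265; 2927993888115921319674265 < 2910383045673370361328125? NO
The largest n with C(n, 9) < 2910383045673370361328125 is n = 2171 (where E[X] = 580756915734991920365441/582076609134674072265625 ≈ 0.9977). Hence R_5(9) > 2171, i.e. R_5(9) ≥ 2172.

Largest n = 2171; hence R_5(9) > 2171.


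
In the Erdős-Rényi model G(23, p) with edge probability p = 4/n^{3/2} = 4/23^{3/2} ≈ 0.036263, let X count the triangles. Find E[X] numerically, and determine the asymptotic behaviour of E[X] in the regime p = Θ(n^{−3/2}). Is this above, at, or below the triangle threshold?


Number of potential triangles: C(23, 3) = 1771.
Each occurs with probability p³ ≈ (0.036263)³ ≈ 4.7687517e-05.
By linearity: E[X] = C(23, 3)·p³ ≈ 1771 · 4.7687517e-05 ≈ 0.08445.
Since α = 3/2 > 1, p = c/n^{3/2} = o(1/n) is below the triangle threshold p ~ 1/n. Asymptotically E[X] ~ (c³/6)·n^{3(1−α)} = (4³/6)·n^{-1.5} → 0, so by Markov's inequality G has no triangles w.h.p.

E[X] ≈ 0.08445; in regime p = Θ(1/n^{3/2}) E[X] tends to 0 (below the triangle threshold p ~ 1/n).


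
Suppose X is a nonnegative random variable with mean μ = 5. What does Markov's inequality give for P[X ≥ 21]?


μ = E[X] = 5, a = 21.
Markov: P[X ≥ 21] ≤ μ/a = (5)/21 = 5/21.
Numerically: ≈ 0.2381.
(Since a = 21 > μ = 5.0000, the bound 5/21 is < 1 and informative.)

P[X ≥ 21] ≤ 5/21 ≈ 0.2381.


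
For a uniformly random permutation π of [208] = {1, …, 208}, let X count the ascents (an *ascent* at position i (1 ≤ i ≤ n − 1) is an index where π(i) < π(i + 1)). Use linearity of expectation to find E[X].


Write X = Σ X_I over i = 1, …, 207, with X_I the indicator of one ascent.
There are 207 indicators.
For each fixed i, the pair (π(i), π(i+1)) is a uniformly random ordered pair of distinct values from {1, …, 208}; by symmetry P[π(i) < π(i+1)] = 1/2.
By linearity: E[X] = 207 · (1/2) = (208 − 1) · (1/2) = 207/2 ≈ 103.500000.

E[X] = 207/2 = 103.500000.


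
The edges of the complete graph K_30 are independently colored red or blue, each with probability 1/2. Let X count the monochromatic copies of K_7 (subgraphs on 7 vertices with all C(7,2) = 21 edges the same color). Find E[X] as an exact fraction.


Let X = Σ_S X_S over the C(30, 7) = 2035800 subsets S of size 7, where X_S = 1 if the K_7 on S is monochromatic.
For a fixed S, the K_7 on S has C(7, 2) = 21 edges. P[all 21 edges red] = (1/2)^21, and likewise for blue, so P[monochromatic] = 2·(1/2)^21 = 2^{1 − 21} = 1/1048576.
By linearity: E[X] = C(30, 7) · 2^{1 − 21} = 2035800 · 1/1048576 = 254475/131072.
Numerically: E[X] ≈ 1.941490.

E[X] = C(30,7)·2^(1−C(7,2)) = 254475/131072 ≈ 1.941490.


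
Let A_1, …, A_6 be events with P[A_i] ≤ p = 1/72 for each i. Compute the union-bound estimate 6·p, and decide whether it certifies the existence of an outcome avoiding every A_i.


Union bound: P[∪_{i=1}^{6} A_i] ≤ Σ_i P[A_i] ≤ 6·p = 6·(1/72) = 1/12.
Numerically: 1/12 ≈ 0.08333.
Is 1/12 < 1? YES.
Since P[∪ A_i] ≤ 1/12 < 1, the complement has P[∩ A_i^c] ≥ 1 − 1/12 = 11/12 > 0, so some outcome avoids every A_i.

6·p = 1/12 ≈ 0.08333; existence CERTIFIED by the union bound.


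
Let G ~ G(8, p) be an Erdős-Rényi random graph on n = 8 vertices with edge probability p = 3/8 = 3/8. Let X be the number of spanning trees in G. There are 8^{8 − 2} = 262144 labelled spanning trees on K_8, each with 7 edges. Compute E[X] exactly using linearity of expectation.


K_8 has 8^{8 − 2} = 262144 labelled spanning trees.
For each such spanning tree H, let X_H = 1 if all 7 edges of H are present in G. Then P[X_H = 1] = p^{7} = (3/8)^{7} = 2187/2097152.
By linearity of expectation: E[X] = Σ_H E[X_H] = 262144 · p^{7} = 262144 · 2187/2097152 = 2187/8.
Numerically: E[X] ≈ 273.

E[X] = 262144 · (3/8)^{7} = 2187/8 ≈ 273.


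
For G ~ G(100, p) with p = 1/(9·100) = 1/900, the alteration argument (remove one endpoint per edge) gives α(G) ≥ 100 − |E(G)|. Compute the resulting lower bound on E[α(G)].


E[|E(G)|] = C(100, 2)·p = 4950 · (1/900) = 11/2.
E[α(G)] ≥ n − E[|E(G)|] = 100 − 11/2 = 189/2.
Numerically: ≈ 94.500.
(This is only a lower bound; the true E[α(G)] may be larger.)

E[α(G)] ≥ 189/2 ≈ 94.500.


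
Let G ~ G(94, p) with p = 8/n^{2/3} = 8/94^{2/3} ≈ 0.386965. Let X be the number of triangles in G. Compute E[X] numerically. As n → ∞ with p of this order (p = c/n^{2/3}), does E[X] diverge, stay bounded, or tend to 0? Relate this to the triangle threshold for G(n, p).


Number of potential triangles: C(94, 3) = 134044.
Each occurs with probability p³ ≈ (0.386965)³ ≈ 5.79447714e-02.
By linearity: E[X] = C(94, 3)·p³ ≈ 134044 · 5.79447714e-02 ≈ 7767.148936.
Since α = 2/3 < 1, p = c/n^{2/3} ≫ 1/n is above the triangle threshold p ~ 1/n. Asymptotically E[X] ~ (c³/6)·n^{3(1−α)} = (8³/6)·n^{1} → ∞; triangles are abundant w.h.p.

E[X] ≈ 7767.148936; in regime p = Θ(1/n^{2/3}) E[X] diverges (above the triangle threshold p ~ 1/n).


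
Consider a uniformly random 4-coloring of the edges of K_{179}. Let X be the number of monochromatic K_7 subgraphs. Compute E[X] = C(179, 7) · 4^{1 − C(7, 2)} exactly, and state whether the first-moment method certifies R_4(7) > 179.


E[X] = C(179, 7) · 4^{1 − 21} = 1037437234460 · 4^{−20} = 1037437234460/1099511627776.
As a reduced fraction: E[X] = 259359308615/274877906944 ≈ 0.94354.
Is E[X] < 1? YES.
Since E[X] < 1, there exists a 4-coloring of K_{179} with no monochromatic K_7; hence R_4(7) > 179.

E[X] = 259359308615/274877906944 ≈ 0.94354; E[X] < 1, so R_4(7) > 179.


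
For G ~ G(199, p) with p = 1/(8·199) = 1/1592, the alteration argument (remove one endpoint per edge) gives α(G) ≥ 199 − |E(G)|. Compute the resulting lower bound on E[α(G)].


E[|E(G)|] = C(199, 2)·p = 19701 · (1/1592) = 99/8.
E[α(G)] ≥ n − E[|E(G)|] = 199 − 99/8 = 1493/8.
Numerically: ≈ 186.625.
(This is only a lower bound; the true E[α(G)] may be larger.)

E[α(G)] ≥ 1493/8 ≈ 186.625.


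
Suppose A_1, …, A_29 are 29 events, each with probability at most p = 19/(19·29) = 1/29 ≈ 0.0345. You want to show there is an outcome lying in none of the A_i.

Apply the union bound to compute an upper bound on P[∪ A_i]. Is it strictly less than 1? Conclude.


Union bound: P[∪_{i=1}^{29} A_i] ≤ Σ_i P[A_i] ≤ 29·p = 29·(1/29) = 1.
Numerically: 1 ≈ 1.0000.
Is 1 < 1? NO.
Since the bound 1 is ≥ 1, the union bound is uninformative here; it does NOT by itself certify existence.

29·p = 1 ≈ 1.0000; existence NOT certified by the union bound.


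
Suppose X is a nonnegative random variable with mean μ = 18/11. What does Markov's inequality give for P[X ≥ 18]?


μ = E[X] = 18/11, a = 18.
Markov: P[X ≥ 18] ≤ μ/a = (18/11)/18 = 1/11.
Numerically: ≈ 0.091.
(Since a = 18 > μ = 1.636, the bound 1/11 is < 1 and informative.)

P[X ≥ 18] ≤ 1/11 ≈ 0.091.


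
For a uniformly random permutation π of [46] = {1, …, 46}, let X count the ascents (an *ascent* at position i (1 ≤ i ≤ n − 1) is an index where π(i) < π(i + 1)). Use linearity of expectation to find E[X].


Write X = Σ X_I over i = 1, …, 45, with X_I the indicator of one ascent.
There are 45 indicators.
For each fixed i, the pair (π(i), π(i+1)) is a uniformly random ordered pair of distinct values from {1, …, 46}; by symmetry P[π(i) < π(i+1)] = 1/2.
By linearity: E[X] = 45 · (1/2) = (46 − 1) · (1/2) = 45/2 ≈ 22.500000.

E[X] = 45/2 = 22.500000.


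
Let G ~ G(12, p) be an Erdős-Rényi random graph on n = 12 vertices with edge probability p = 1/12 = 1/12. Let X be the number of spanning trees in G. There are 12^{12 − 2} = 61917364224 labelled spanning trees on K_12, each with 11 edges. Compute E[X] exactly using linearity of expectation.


K_12 has 12^{12 − 2} = 61917364224 labelled spanning trees.
For each such spanning tree H, let X_H = 1 if all 11 edges of H are present in G. Then P[X_H = 1] = p^{11} = (1/12)^{11} = 1/743008370688.
By linearity of expectation: E[X] = Σ_H E[X_H] = 61917364224 · p^{11} = 61917364224 · 1/743008370688 = 1/12.
Numerically: E[X] ≈ 0.083333.

E[X] = 61917364224 · (1/12)^{11} = 1/12 ≈ 0.083333.


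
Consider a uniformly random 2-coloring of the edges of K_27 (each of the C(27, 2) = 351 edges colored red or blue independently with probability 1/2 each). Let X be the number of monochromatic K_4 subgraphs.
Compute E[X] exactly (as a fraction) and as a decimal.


Let X = Σ_S X_S over the C(27, 4) = 17550 subsets S of size 4, where X_S = 1 if the K_4 on S is monochromatic.
For a fixed S, the K_4 on S has C(4, 2) = 6 edges. P[all 6 edges red] = (1/2)^6, and likewise for blue, so P[monochromatic] = 2·(1/2)^6 = 2^{1 − 6} = 1/32.
By linearity of expectation: E[X] = C(27, 4) · 2^{1 − 6} = 17550 · 1/32 = 8775/16.
Numerically: E[X] ≈ 548.43750.

E[X] = C(27,4)·2^(1−C(4,2)) = 8775/16 ≈ 548.43750.


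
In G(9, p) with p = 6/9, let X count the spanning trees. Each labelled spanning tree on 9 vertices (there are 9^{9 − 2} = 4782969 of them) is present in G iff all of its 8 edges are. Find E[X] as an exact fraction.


K_9 has 9^{9 − 2} = 4782969 labelled spanning trees.
For each such spanning tree H, let X_H = 1 if all 8 edges of H are present in G. Then P[X_H = 1] = p^{8} = (2/3)^{8} = 256/6561.
By linearity: E[X] = Σ_H E[X_H] = 4782969 · p^{8} = 4782969 · 256/6561 = 186624.
Numerically: E[X] ≈ 186624.

E[X] = 4782969 · (2/3)^{8} = 186624 ≈ 186624.


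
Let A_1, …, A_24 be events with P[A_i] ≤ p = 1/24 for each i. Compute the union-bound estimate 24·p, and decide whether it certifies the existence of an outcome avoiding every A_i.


Union bound: P[∪_{i=1}^{24} A_i] ≤ Σ_i P[A_i] ≤ 24·p = 24·(1/24) = 1.
Numerically: 1 ≈ 1.00000.
Is 1 < 1? NO.
Since the bound 1 is ≥ 1, the union bound is uninformative here; it does NOT by itself certify existence.

24·p = 1 ≈ 1.00000; existence NOT certified by the union bound.


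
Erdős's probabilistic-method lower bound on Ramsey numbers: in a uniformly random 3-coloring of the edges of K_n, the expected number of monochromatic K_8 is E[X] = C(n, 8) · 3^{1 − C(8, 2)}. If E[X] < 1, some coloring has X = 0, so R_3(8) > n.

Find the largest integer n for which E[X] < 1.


We need C(n, 8) · 3^{1 − 28} < 1, i.e. C(n, 8) < 3^{28 − 1} = 7625597484987.
Check values of n near the boundary:
  n = 154: C(154, 8) = 6521818990995; 6521818990995 < 7625597484987? YES
  n = 155: C(155, 8) = 6876747915675; 6876747915675 < 7625597484987? YES
  n = 156: C(156, 8) = 7248464019225; 7248464019225 < 7625597484987? YES
  n = 157: C(157, 8) = 7637643295425; 7637643295425 < 7625597484987? NO
  n = 158: C(158, 8) = 8044984271181; 8044984271181 < 7625597484987? NO
  n = 159: C(159, 8) = 8471208603429; 8471208603429 < 7625597484987? NO
The largest n with C(n, 8) < 7625597484987 is n = 156 (where E[X] = 805384891025/847288609443 ≈ 0.951). Hence R_3(8) > 156, i.e. R_3(8) ≥ 157.

Largest n = 156; hence R_3(8) > 156.


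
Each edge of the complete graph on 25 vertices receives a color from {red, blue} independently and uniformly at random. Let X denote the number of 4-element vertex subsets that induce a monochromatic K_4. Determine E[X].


Let X = Σ_S X_S over the C(25, 4) = 12650 subsets S of size 4, where X_S = 1 if the K_4 on S is monochromatic.
For a fixed S, the K_4 on S has C(4, 2) = 6 edges. P[all 6 edges red] = (1/2)^6, and likewise for blue, so P[monochromatic] = 2·(1/2)^6 = 2^{1 − 6} = 1/32.
By linearity of expectation: E[X] = C(25, 4) · 2^{1 − 6} = 12650 · 1/32 = 6325/16.
Numerically: E[X] ≈ 395.312.

E[X] = C(25,4)·2^(1−C(4,2)) = 6325/16 ≈ 395.312.


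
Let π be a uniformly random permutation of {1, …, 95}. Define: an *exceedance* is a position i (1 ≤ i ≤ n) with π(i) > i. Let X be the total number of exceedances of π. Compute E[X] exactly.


Write X = Σ_{i=1}^{95} X_i, where X_i = 1_{π(i) > i}.
For each fixed i, π(i) is uniform over {1, …, 95} (marginal of a uniform permutation), so P[π(i) > i] = (n − i)/n. Summing: Σ_{i=1}^{95} (n − i)/n = (0 + 1 + … + 94)/95 = 95(95 − 1)/(2·95) = (95 − 1)/2.
Hence E[X] = Σ_{i=1}^{95} (95 − i)/95 = 47 ≈ 47.00000.

E[X] = 47 = 47.00000.


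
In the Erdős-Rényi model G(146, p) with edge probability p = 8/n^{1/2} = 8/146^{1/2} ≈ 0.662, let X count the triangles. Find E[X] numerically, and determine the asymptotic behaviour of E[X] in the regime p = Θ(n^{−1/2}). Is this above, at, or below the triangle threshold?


Number of potential triangles: C(146, 3) = 508080.
Each occurs with probability p³ ≈ (0.662)³ ≈ 2.90229e-01.
By linearity: E[X] = C(146, 3)·p³ ≈ 508080 · 2.90229e-01 ≈ 147459.507.
Since α = 1/2 < 1, p = c/n^{1/2} ≫ 1/n is above the triangle threshold p ~ 1/n. Asymptotically E[X] ~ (c³/6)·n^{3(1−α)} = (8³/6)·n^{1.5} → ∞; triangles are abundant w.h.p.

E[X] ≈ 147459.507; in regime p = Θ(1/n^{1/2}) E[X] diverges (above the triangle threshold p ~ 1/n).


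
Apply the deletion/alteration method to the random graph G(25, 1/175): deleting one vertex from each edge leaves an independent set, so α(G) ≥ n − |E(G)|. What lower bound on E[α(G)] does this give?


E[|E(G)|] = C(25, 2)·p = 300 · (1/175) = 12/7.
E[α(G)] ≥ n − E[|E(G)|] = 25 − 12/7 = 163/7.
Numerically: ≈ 23.28571.
(This is only a lower bound; the true E[α(G)] may be larger.)

E[α(G)] ≥ 163/7 ≈ 23.28571.


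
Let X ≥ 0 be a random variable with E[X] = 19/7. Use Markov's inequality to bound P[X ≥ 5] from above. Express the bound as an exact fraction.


μ = E[X] = 19/7, a = 5.
Markov: P[X ≥ 5] ≤ μ/a = (19/7)/5 = 19/35.
Numerically: ≈ 0.543.
(Since a = 5 > μ = 2.714, the bound 19/35 is < 1 and informative.)

P[X ≥ 5] ≤ 19/35 ≈ 0.543.


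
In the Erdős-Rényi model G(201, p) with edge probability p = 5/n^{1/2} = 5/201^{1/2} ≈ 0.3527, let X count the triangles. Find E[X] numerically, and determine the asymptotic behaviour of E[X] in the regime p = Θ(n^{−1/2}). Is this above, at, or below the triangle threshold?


Number of potential triangles: C(201, 3) = 1333300.
Each occurs with probability p³ ≈ (0.3527)³ ≈ 4.386478e-02.
By linearity: E[X] = C(201, 3)·p³ ≈ 1333300 · 4.386478e-02 ≈ 58484.9073.
Since α = 1/2 < 1, p = c/n^{1/2} ≫ 1/n is above the triangle threshold p ~ 1/n. Asymptotically E[X] ~ (c³/6)·n^{3(1−α)} = (5³/6)·n^{1.5} → ∞; triangles are abundant w.h.p.

E[X] ≈ 58484.9073; in regime p = Θ(1/n^{1/2}) E[X] diverges (above the triangle threshold p ~ 1/n).


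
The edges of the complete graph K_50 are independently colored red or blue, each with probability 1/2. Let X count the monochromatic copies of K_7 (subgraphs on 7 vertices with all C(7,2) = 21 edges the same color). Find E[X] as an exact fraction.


Let X = Σ_S X_S over the C(50, 7) = 99884400 subsets S of size 7, where X_S = 1 if the K_7 on S is monochromatic.
For a fixed S, the K_7 on S has C(7, 2) = 21 edges. P[all 21 edges red] = (1/2)^21, and likewise for blue, so P[monochromatic] = 2·(1/2)^21 = 2^{1 − 21} = 1/1048576.
Summing: E[X] = C(50, 7) · 2^{1 − 21} = 99884400 · 1/1048576 = 6242775/65536.
Numerically: E[X] ≈ 95.25719.

E[X] = C(50,7)·2^(1−C(7,2)) = 6242775/65536 ≈ 95.25719.


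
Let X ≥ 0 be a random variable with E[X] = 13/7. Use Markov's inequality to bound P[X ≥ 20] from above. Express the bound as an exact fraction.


μ = E[X] = 13/7, a = 20.
Markov: P[X ≥ 20] ≤ μ/a = (13/7)/20 = 13/140.
Numerically: ≈ 0.09286.
(Since a = 20 > μ = 1.85714, the bound 13/140 is < 1 and informative.)

P[X ≥ 20] ≤ 13/140 ≈ 0.09286.


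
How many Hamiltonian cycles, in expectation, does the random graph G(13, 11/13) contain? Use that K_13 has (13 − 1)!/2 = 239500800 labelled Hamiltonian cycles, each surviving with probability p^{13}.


K_13 has (13 − 1)!/2 = 239500800 labelled Hamiltonian cycles.
For each such Hamiltonian cycle H, let X_H = 1 if all 13 edges of H are present in G. Then P[X_H = 1] = p^{13} = (11/13)^{13} = 34522712143931/302875106592253.
By linearity: E[X] = Σ_H E[X_H] = 239500800 · p^{13} = 239500800 · 34522712143931/302875106592253 = 8268217176641189644800/302875106592253.
Numerically: E[X] ≈ 2.72991e+07.

E[X] = 239500800 · (11/13)^{13} = 8268217176641189644800/302875106592253 ≈ 2.72991e+07.


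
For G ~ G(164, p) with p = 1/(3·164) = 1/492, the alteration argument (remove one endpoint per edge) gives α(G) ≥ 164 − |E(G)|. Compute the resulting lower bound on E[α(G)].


E[|E(G)|] = C(164, 2)·p = 13366 · (1/492) = 163/6.
E[α(G)] ≥ n − E[|E(G)|] = 164 − 163/6 = 821/6.
Numerically: ≈ 136.83333.
(This is only a lower bound; the true E[α(G)] may be larger.)

E[α(G)] ≥ 821/6 ≈ 136.83333.


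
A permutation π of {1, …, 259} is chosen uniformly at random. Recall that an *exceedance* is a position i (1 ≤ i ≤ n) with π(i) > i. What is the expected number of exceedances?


Write X = Σ_{i=1}^{259} X_i, where X_i = 1_{π(i) > i}.
For each fixed i, π(i) is uniform over {1, …, 259} (marginal of a uniform permutation), so P[π(i) > i] = (n − i)/n. Summing: Σ_{i=1}^{259} (n − i)/n = (0 + 1 + … + 258)/259 = 259(259 − 1)/(2·259) = (259 − 1)/2.
Hence E[X] = Σ_{i=1}^{259} (259 − i)/259 = 129 ≈ 129.000.

E[X] = 129 = 129.000.


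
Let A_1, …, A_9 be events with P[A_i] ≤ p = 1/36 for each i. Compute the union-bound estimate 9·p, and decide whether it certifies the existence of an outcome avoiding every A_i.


Union bound: P[∪_{i=1}^{9} A_i] ≤ Σ_i P[A_i] ≤ 9·p = 9·(1/36) = 1/4.
Numerically: 1/4 ≈ 0.2500.
Is 1/4 < 1? YES.
Since P[∪ A_i] ≤ 1/4 < 1, the complement has P[∩ A_i^c] ≥ 1 − 1/4 = 3/4 > 0, so some outcome avoids every A_i.

9·p = 1/4 ≈ 0.2500; existence CERTIFIED by the union bound.


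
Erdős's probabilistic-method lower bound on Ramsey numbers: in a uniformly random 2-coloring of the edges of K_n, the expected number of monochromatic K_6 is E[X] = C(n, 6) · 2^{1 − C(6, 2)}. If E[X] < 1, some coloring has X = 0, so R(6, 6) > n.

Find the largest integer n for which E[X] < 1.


We need C(n, 6) · 2^{1 − 15} < 1, i.e. C(n, 6) < 2^{15 − 1} = 16384.
Check values of n near the boundary:
  n = 13: C(13, 6) = 1716; 1716 < 16384? YES
  n = 14: C(14, 6) = 3003; 3003 < 16384? YES
  n = 15: C(15, 6) = 5005; 5005 < 16384? YES
  n = 16: C(16, 6) = 8008; 8008 < 16384? YES
  n = 17: C(17, 6) = 12376; 12376 < 16384? YES
  n = 18: C(18, 6) = 18564; 18564 < 16384? NO
  n = 19: C(19, 6) = 27132; 27132 < 16384? NO
  n = 20: C(20, 6) = 38760; 38760 < 16384? NO
The largest n with C(n, 6) < 16384 is n = 17 (where E[X] = 1547/2048 ≈ 0.755371). Hence R(6, 6) > 17, i.e. R(6, 6) ≥ 18.

Largest n = 17; hence R(6, 6) > 17.


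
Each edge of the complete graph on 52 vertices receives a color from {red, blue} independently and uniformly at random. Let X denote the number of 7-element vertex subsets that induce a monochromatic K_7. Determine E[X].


Let X = Σ_S X_S over the C(52, 7) = 133784560 subsets S of size 7, where X_S = 1 if the K_7 on S is monochromatic.
For a fixed S, the K_7 on S has C(7, 2) = 21 edges. P[all 21 edges red] = (1/2)^21, and likewise for blue, so P[monochromatic] = 2·(1/2)^21 = 2^{1 − 21} = 1/1048576.
By linearity of expectation: E[X] = C(52, 7) · 2^{1 − 21} = 133784560 · 1/1048576 = 8361535/65536.
Numerically: E[X] ≈ 127.58690.

E[X] = C(52,7)·2^(1−C(7,2)) = 8361535/65536 ≈ 127.58690.


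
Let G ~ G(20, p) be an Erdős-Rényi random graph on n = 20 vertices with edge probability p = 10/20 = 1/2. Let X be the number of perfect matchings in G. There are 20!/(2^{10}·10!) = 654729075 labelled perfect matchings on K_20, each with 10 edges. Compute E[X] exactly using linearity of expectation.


K_20 has 20!/(2^{10}·10!) = 654729075 labelled perfect matchings.
For each such perfect matching H, let X_H = 1 if all 10 edges of H are present in G. Then P[X_H = 1] = p^{10} = (1/2)^{10} = 1/1024.
Summing the indicators: E[X] = Σ_H E[X_H] = 654729075 · p^{10} = 654729075 · 1/1024 = 654729075/1024.
Numerically: E[X] ≈ 6.3938e+05.

E[X] = 654729075 · (1/2)^{10} = 654729075/1024 ≈ 6.3938e+05.


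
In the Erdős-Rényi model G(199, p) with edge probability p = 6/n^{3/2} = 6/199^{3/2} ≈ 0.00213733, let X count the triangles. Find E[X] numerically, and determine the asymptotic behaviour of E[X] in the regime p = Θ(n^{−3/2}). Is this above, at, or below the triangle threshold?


Number of potential triangles: C(199, 3) = 1293699.
Each occurs with probability p³ ≈ (0.00213733)³ ≈ 9.76371080e-09.
By linearity: E[X] = C(199, 3)·p³ ≈ 1293699 · 9.76371080e-09 ≈ 0.012631.
Since α = 3/2 > 1, p = c/n^{3/2} = o(1/n) is below the triangle threshold p ~ 1/n. Asymptotically E[X] ~ (c³/6)·n^{3(1−α)} = (6³/6)·n^{-1.5} → 0, so by Markov's inequality G has no triangles w.h.p.

E[X] ≈ 0.012631; in regime p = Θ(1/n^{3/2}) E[X] tends to 0 (below the triangle threshold p ~ 1/n).


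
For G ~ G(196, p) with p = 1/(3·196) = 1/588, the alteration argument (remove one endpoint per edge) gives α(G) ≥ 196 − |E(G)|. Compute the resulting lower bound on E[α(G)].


E[|E(G)|] = C(196, 2)·p = 19110 · (1/588) = 65/2.
E[α(G)] ≥ n − E[|E(G)|] = 196 − 65/2 = 327/2.
Numerically: ≈ 163.500.
(This is only a lower bound; the true E[α(G)] may be larger.)

E[α(G)] ≥ 327/2 ≈ 163.500.


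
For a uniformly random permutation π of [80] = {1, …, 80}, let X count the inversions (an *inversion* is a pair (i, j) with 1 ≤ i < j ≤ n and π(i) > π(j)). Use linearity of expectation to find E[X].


Write X = Σ X_I over the C(80, 2) = 3160 pairs i < j, with X_I the indicator of one inversion.
There are 3160 indicators.
For each fixed pair i < j, the values π(i) and π(j) are two distinct elements of {1, …, 80} in uniformly random order; by symmetry P[π(i) > π(j)] = 1/2.
By linearity: E[X] = 3160 · (1/2) = C(80, 2) · (1/2) = 3160/2 = 1580 ≈ 1580.0000.

E[X] = 1580 = 1580.0000.


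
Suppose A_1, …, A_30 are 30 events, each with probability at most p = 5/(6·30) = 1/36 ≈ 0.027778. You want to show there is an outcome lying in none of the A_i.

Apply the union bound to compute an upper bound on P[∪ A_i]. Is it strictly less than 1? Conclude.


Union bound: P[∪_{i=1}^{30} A_i] ≤ Σ_i P[A_i] ≤ 30·p = 30·(1/36) = 5/6.
Numerically: 5/6 ≈ 0.833333.
Is 5/6 < 1? YES.
Since P[∪ A_i] ≤ 5/6 < 1, the complement has P[∩ A_i^c] ≥ 1 − 5/6 = 1/6 > 0, so some outcome avoids every A_i.

30·p = 5/6 ≈ 0.833333; existence CERTIFIED by the union bound.


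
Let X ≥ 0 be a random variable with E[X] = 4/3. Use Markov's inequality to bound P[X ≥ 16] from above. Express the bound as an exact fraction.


μ = E[X] = 4/3, a = 16.
Markov: P[X ≥ 16] ≤ μ/a = (4/3)/16 = 1/12.
Numerically: ≈ 0.08333.
(Since a = 16 > μ = 1.33333, the bound 1/12 is < 1 and informative.)

P[X ≥ 16] ≤ 1/12 ≈ 0.08333.


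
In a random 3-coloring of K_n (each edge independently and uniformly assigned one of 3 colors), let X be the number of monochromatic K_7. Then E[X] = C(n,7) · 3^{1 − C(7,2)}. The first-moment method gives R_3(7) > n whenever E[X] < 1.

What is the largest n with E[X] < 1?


We need C(n, 7) · 3^{1 − 21} < 1, i.e. C(n, 7) < 3^{21 − 1} = 3486784401.
Check values of n near the boundary:
  n = 78: C(78, 7) = 2641902120; 2641902120 < 3486784401? YES
  n = 79: C(79, 7) = 2898753715; 2898753715 < 3486784401? YES
  n = 80: C(80, 7) = 3176716400; 3176716400 < 3486784401? YES
  n = 81: C(81, 7) = 3477216600; 3477216600 < 3486784401? YES
  n = 82: C(82, 7) = 3801756816; 3801756816 < 3486784401? NO
  n = 83: C(83, 7) = 4151918628; 4151918628 < 3486784401? NO
The largest n with C(n, 7) < 3486784401 is n = 81 (where E[X] = 42928600/43046721 ≈ 0.9973). Hence R_3(7) > 81, i.e. R_3(7) ≥ 82.

Largest n = 81; hence R_3(7) > 81.


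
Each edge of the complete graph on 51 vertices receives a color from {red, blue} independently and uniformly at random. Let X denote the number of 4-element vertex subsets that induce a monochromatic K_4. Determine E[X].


Let X = Σ_S X_S over the C(51, 4) = 249900 subsets S of size 4, where X_S = 1 if the K_4 on S is monochromatic.
For a fixed S, the K_4 on S has C(4, 2) = 6 edges. P[all 6 edges red] = (1/2)^6, and likewise for blue, so P[monochromatic] = 2·(1/2)^6 = 2^{1 − 6} = 1/32.
By linearity: E[X] = C(51, 4) · 2^{1 − 6} = 249900 · 1/32 = 62475/8.
Numerically: E[X] ≈ 7809.37500.

E[X] = C(51,4)·2^(1−C(4,2)) = 62475/8 ≈ 7809.37500.


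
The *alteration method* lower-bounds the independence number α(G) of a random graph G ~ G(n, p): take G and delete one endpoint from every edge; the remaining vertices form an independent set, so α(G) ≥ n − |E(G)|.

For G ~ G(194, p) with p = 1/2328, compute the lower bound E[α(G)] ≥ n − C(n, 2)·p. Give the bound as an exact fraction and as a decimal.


E[|E(G)|] = C(194, 2)·p = 18721 · (1/2328) = 193/24.
E[α(G)] ≥ n − E[|E(G)|] = 194 − 193/24 = 4463/24.
Numerically: ≈ 185.9583.
(This is only a lower bound; the true E[α(G)] may be larger.)

E[α(G)] ≥ 4463/24 ≈ 185.9583.


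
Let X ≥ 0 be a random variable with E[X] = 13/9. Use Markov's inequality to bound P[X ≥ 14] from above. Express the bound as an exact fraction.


μ = E[X] = 13/9, a = 14.
Markov: P[X ≥ 14] ≤ μ/a = (13/9)/14 = 13/126.
Numerically: ≈ 0.10317.
(Since a = 14 > μ = 1.44444, the bound 13/126 is < 1 and informative.)

P[X ≥ 14] ≤ 13/126 ≈ 0.10317.


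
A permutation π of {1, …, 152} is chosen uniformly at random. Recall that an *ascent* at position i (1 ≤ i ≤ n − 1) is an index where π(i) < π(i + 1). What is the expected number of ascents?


Write X = Σ X_I over i = 1, …, 151, with X_I the indicator of one ascent.
There are 151 indicators.
For each fixed i, the pair (π(i), π(i+1)) is a uniformly random ordered pair of distinct values from {1, …, 152}; by symmetry P[π(i) < π(i+1)] = 1/2.
By linearity: E[X] = 151 · (1/2) = (152 − 1) · (1/2) = 151/2 ≈ 75.500000.

E[X] = 151/2 = 75.500000.


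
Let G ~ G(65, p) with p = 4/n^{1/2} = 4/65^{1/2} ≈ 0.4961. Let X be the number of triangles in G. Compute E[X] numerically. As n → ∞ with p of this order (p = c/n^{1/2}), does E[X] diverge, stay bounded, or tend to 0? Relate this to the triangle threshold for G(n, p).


Number of potential triangles: C(65, 3) = 43680.
Each occurs with probability p³ ≈ (0.4961)³ ≈ 1.221265e-01.
By linearity: E[X] = C(65, 3)·p³ ≈ 43680 · 1.221265e-01 ≈ 5334.4859.
Since α = 1/2 < 1, p = c/n^{1/2} ≫ 1/n is above the triangle threshold p ~ 1/n. Asymptotically E[X] ~ (c³/6)·n^{3(1−α)} = (4³/6)·n^{1.5} → ∞; triangles are abundant w.h.p.

E[X] ≈ 5334.4859; in regime p = Θ(1/n^{1/2}) E[X] diverges (above the triangle threshold p ~ 1/n).
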